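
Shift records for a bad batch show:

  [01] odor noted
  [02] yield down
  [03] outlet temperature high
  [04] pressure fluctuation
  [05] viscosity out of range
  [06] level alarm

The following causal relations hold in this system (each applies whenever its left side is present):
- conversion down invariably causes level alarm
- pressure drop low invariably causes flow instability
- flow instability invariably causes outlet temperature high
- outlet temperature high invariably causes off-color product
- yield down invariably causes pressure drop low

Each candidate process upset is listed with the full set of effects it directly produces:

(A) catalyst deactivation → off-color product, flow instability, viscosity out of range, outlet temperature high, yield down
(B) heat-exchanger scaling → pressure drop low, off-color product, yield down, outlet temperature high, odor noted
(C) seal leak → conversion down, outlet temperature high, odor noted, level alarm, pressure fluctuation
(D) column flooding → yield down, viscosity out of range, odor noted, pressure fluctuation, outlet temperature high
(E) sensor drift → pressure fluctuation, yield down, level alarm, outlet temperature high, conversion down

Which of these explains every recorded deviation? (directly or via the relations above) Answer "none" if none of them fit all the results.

Testing each hypothesis:
(A) catalyst deactivation — odor noted -; yield down +; outlet temperature high +; pressure fluctuation -; viscosity out of range +; level alarm -
(B) heat-exchanger scaling — odor noted +; yield down +; outlet temperature high +; pressure fluctuation -; viscosity out of range -; level alarm -
(C) seal leak — odor noted +; yield down -; outlet temperature high +; pressure fluctuation +; viscosity out of range -; level alarm +
(D) column flooding — odor noted +; yield down +; outlet temperature high +; pressure fluctuation +; viscosity out of range +; level alarm -
(E) sensor drift — does not account for odor noted, viscosity out of range
None of the listed candidates fits everything.

none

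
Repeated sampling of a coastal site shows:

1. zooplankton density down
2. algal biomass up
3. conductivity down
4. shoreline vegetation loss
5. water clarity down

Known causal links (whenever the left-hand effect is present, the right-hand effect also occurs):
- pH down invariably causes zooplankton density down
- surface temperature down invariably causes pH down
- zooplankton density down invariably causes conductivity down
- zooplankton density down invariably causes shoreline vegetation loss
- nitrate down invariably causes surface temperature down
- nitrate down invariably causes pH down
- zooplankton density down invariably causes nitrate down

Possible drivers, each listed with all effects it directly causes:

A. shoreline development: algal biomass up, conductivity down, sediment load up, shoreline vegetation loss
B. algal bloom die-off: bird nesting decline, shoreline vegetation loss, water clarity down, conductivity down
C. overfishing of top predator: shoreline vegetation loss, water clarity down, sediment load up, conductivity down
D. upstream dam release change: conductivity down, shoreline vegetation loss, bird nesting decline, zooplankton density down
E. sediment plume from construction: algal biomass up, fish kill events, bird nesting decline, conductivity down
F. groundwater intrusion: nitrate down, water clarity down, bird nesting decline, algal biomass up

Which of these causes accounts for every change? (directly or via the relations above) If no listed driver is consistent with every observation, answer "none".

Per-candidate check:
(A) shoreline development — does not account for zooplankton density down, water clarity down
(B) algal bloom die-off — zooplankton density down ✗; algal biomass up ✗; conductivity down ✓; shoreline vegetation loss ✓; water clarity down ✓
(C) overfishing of top predator — does not account for zooplankton density down, algal biomass up
(D) upstream dam release change — does not account for algal biomass up, water clarity down
(E) sediment plume from construction — zooplankton density down ✗; algal biomass up ✓; conductivity down ✓; shoreline vegetation loss ✗; water clarity down ✗
(F) groundwater intrusion — zooplankton density down ✓ (through nitrate down → pH down → zooplankton density down); algal biomass up ✓; conductivity down ✓ (through nitrate down → pH down → zooplankton density down → conductivity down); shoreline vegetation loss ✓ (through nitrate down → pH down → zooplankton density down → shoreline vegetation loss); water clarity down ✓
(F) alone accounts for all the evidence.

F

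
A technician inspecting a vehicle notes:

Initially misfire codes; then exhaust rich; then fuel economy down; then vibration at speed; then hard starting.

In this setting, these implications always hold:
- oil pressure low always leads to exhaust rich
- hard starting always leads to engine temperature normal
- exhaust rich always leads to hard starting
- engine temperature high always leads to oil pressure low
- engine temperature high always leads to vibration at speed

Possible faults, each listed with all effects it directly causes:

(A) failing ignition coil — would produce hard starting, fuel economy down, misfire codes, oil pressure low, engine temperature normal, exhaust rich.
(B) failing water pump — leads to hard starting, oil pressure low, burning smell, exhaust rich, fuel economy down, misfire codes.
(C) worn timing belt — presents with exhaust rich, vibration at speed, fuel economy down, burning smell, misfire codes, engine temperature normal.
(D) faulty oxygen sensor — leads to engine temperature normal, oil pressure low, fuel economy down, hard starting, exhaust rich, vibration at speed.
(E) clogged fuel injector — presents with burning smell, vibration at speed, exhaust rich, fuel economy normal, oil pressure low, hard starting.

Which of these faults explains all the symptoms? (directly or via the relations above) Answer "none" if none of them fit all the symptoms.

Testing each hypothesis:
(A) failing ignition coil — does not account for vibration at speed
(B) failing water pump — does not account for vibration at speed
(C) worn timing belt — misfire codes ✓; exhaust rich ✓; fuel economy down ✓; vibration at speed ✓; hard starting ✓ (via exhaust rich → hard starting)
(D) faulty oxygen sensor — misfire codes ✗; exhaust rich ✓; fuel economy down ✓; vibration at speed ✓; hard starting ✓
(E) clogged fuel injector — misfire codes ✗; exhaust rich ✓; fuel economy down ✗; vibration at speed ✓; hard starting ✓
Only (C) is consistent with every observation.

C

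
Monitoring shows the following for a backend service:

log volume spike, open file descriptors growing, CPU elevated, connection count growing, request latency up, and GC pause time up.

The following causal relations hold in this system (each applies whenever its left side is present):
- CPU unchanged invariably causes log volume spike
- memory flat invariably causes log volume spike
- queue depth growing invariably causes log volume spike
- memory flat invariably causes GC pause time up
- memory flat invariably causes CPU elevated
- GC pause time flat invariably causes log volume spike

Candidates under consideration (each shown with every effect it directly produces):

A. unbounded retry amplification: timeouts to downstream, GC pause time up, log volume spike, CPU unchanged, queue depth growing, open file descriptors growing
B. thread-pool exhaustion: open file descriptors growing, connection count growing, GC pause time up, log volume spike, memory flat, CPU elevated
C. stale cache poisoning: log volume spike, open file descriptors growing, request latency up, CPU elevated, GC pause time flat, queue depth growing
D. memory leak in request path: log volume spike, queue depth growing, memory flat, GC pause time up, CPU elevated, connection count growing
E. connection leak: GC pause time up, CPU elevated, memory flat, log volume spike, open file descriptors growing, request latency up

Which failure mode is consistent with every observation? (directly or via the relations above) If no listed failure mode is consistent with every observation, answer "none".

For each candidate, compare predicted effects to what was observed:
(A) unbounded retry amplification — fails on CPU elevated, connection count growing, request latency up (predicts CPU unchanged, not CPU elevated)
(B) thread-pool exhaustion — does not account for request latency up
(C) stale cache poisoning — log volume spike +; open file descriptors growing +; CPU elevated +; connection count growing -; request latency up +; GC pause time up -
(D) memory leak in request path — does not account for open file descriptors growing, request latency up
(E) connection leak — does not account for connection count growing
None of the listed candidates fits everything.

none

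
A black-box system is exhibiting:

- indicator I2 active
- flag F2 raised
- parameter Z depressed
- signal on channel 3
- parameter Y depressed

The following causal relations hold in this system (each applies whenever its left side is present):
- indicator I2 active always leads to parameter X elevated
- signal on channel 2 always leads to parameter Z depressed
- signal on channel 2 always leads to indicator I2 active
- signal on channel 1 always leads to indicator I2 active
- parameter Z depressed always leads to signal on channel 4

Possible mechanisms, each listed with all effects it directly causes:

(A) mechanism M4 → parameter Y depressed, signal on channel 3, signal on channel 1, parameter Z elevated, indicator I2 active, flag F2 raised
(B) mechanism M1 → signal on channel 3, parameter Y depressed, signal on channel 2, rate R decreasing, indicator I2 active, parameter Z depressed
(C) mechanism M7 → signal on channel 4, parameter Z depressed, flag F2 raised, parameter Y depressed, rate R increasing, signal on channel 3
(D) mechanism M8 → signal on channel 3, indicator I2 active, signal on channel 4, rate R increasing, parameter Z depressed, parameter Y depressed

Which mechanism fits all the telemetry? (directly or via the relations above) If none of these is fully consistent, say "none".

none

Per-candidate check:
(A) mechanism M4 — indicator I2 active ✓; flag F2 raised ✓; parameter Z depressed ✗; signal on channel 3 ✓; parameter Y depressed ✓
(B) mechanism M1 — does not account for flag F2 raised
(C) mechanism M7 — indicator I2 active ✗; flag F2 raised ✓; parameter Z depressed ✓; signal on channel 3 ✓; parameter Y depressed ✓
(D) mechanism M8 — does not account for flag F2 raised
No candidate is consistent with all observations.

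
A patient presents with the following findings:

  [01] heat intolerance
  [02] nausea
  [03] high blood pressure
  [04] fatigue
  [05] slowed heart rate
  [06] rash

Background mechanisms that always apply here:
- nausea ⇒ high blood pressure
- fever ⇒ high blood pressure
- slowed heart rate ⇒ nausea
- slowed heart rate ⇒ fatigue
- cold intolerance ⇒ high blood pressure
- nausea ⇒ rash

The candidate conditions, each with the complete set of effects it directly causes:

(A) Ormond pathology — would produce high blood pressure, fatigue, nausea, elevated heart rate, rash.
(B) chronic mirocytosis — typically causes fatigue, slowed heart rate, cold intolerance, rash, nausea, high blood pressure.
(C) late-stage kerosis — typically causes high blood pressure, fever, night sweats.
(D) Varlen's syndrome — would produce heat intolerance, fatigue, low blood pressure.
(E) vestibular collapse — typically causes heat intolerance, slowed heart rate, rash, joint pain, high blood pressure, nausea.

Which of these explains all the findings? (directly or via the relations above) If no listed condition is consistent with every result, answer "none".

Per-candidate check:
(A) Ormond pathology — heat intolerance miss; nausea match; high blood pressure match; fatigue match; slowed heart rate miss; rash match
(B) chronic mirocytosis — heat intolerance miss; nausea match; high blood pressure match; fatigue match; slowed heart rate match; rash match
(C) late-stage kerosis — heat intolerance miss; nausea miss; high blood pressure match; fatigue miss; slowed heart rate miss; rash miss
(D) Varlen's syndrome — heat intolerance match; nausea miss; high blood pressure miss; fatigue match; slowed heart rate miss; rash miss
(E) vestibular collapse — heat intolerance match; nausea match; high blood pressure match; fatigue match (by slowed heart rate → fatigue); slowed heart rate match; rash match
Only (E) is consistent with every observation.

E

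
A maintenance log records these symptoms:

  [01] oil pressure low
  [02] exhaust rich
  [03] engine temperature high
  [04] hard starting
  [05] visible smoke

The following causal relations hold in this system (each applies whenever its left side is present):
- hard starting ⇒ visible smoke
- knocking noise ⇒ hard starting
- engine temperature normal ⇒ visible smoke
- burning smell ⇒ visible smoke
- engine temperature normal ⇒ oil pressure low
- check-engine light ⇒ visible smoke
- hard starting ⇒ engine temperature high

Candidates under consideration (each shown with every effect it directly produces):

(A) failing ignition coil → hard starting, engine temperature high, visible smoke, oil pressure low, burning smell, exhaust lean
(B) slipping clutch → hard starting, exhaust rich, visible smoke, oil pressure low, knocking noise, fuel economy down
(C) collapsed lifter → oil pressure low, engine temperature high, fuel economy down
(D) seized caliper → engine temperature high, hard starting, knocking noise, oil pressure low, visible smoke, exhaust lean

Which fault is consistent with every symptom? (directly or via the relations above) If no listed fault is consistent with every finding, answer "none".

For each candidate, compare predicted effects to what was observed:
(A) failing ignition coil — fails on exhaust rich (predicts exhaust lean, not exhaust rich)
(B) slipping clutch — oil pressure low yes; exhaust rich yes; engine temperature high yes (through hard starting → engine temperature high); hard starting yes; visible smoke yes
(C) collapsed lifter — oil pressure low yes; exhaust rich NO; engine temperature high yes; hard starting NO; visible smoke NO
(D) seized caliper — oil pressure low yes; exhaust rich NO; engine temperature high yes; hard starting yes; visible smoke yes
(B) alone accounts for all the evidence.

B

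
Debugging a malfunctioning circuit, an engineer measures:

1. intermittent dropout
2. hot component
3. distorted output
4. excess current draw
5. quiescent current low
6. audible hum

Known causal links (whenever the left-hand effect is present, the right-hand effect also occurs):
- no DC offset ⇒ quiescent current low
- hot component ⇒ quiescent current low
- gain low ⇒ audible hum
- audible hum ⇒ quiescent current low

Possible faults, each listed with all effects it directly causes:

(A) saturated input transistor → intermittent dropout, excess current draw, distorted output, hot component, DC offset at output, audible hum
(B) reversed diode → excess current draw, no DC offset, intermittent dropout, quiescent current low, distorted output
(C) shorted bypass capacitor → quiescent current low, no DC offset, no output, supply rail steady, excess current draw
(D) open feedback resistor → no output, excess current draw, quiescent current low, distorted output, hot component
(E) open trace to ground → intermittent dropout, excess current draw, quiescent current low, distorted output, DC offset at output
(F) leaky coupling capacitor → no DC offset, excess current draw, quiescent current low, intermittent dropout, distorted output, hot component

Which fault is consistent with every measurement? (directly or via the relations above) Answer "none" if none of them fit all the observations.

For each candidate, compare predicted effects to what was observed:
(A) saturated input transistor — accounts for every observation (quiescent current low through hot component → quiescent current low)
(B) reversed diode — intermittent dropout match; hot component miss; distorted output match; excess current draw match; quiescent current low match; audible hum miss
(C) shorted bypass capacitor — intermittent dropout miss; hot component miss; distorted output miss; excess current draw match; quiescent current low match; audible hum miss
(D) open feedback resistor — intermittent dropout miss; hot component match; distorted output match; excess current draw match; quiescent current low match; audible hum miss
(E) open trace to ground — does not account for hot component, audible hum
(F) leaky coupling capacitor — does not account for audible hum
Only (A) is consistent with every observation.

A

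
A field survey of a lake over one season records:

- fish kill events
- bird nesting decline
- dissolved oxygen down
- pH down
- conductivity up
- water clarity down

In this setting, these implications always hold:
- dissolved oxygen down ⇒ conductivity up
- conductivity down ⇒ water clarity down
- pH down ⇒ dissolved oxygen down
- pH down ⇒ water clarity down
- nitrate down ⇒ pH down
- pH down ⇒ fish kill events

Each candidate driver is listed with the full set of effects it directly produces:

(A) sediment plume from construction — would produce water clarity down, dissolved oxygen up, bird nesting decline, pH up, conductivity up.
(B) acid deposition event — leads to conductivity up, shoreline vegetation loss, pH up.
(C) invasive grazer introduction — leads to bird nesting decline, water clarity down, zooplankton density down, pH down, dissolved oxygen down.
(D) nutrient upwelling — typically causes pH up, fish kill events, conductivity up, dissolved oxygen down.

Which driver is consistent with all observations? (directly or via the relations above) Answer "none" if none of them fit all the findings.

C

For each candidate, compare predicted effects to what was observed:
(A) sediment plume from construction — fish kill events miss; bird nesting decline match; dissolved oxygen down miss; pH down miss; conductivity up match; water clarity down match
(B) acid deposition event — fish kill events miss; bird nesting decline miss; dissolved oxygen down miss; pH down miss; conductivity up match; water clarity down miss
(C) invasive grazer introduction — fish kill events match (through pH down → fish kill events); bird nesting decline match; dissolved oxygen down match; pH down match; conductivity up match (through dissolved oxygen down → conductivity up); water clarity down match
(D) nutrient upwelling — fish kill events match; bird nesting decline miss; dissolved oxygen down match; pH down miss; conductivity up match; water clarity down miss
(C) alone accounts for all the evidence.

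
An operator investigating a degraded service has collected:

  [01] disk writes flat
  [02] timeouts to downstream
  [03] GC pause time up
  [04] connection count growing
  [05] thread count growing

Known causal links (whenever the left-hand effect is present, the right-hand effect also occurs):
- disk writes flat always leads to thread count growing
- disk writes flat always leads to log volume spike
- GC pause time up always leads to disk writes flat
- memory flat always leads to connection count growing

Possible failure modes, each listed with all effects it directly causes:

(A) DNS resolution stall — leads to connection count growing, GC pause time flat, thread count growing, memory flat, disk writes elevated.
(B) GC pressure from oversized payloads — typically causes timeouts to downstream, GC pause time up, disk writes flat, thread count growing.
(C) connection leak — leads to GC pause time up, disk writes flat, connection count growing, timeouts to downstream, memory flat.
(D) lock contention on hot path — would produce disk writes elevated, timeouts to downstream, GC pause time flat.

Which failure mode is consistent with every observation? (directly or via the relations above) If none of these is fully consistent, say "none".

C

Per-candidate check:
(A) DNS resolution stall — fails on disk writes flat, timeouts to downstream, GC pause time up (predicts disk writes elevated, not disk writes flat; predicts GC pause time flat, not GC pause time up)
(B) GC pressure from oversized payloads — disk writes flat match; timeouts to downstream match; GC pause time up match; connection count growing miss; thread count growing match
(C) connection leak — accounts for every observation (thread count growing through disk writes flat → thread count growing)
(D) lock contention on hot path — disk writes flat miss; timeouts to downstream match; GC pause time up miss; connection count growing miss; thread count growing miss
Only (C) is consistent with every observation.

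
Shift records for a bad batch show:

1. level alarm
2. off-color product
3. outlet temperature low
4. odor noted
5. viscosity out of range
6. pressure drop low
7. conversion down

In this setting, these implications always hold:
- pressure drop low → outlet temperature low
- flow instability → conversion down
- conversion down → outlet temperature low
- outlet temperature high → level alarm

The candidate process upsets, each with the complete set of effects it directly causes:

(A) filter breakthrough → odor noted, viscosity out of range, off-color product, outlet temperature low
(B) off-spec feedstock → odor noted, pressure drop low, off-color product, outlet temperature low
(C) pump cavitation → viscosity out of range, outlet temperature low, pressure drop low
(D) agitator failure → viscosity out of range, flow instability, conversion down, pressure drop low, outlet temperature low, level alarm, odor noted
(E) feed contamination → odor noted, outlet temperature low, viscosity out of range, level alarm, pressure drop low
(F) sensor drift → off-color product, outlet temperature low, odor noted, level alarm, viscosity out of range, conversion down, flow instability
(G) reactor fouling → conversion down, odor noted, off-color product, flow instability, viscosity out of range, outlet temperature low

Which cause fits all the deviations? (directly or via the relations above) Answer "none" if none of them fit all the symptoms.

none

For each candidate, compare predicted effects to what was observed:
(A) filter breakthrough — level alarm miss; off-color product match; outlet temperature low match; odor noted match; viscosity out of range match; pressure drop low miss; conversion down miss
(B) off-spec feedstock — does not account for level alarm, viscosity out of range, conversion down
(C) pump cavitation — does not account for level alarm, off-color product, odor noted, conversion down
(D) agitator failure — level alarm match; off-color product miss; outlet temperature low match; odor noted match; viscosity out of range match; pressure drop low match; conversion down match
(E) feed contamination — does not account for off-color product, conversion down
(F) sensor drift — level alarm match; off-color product match; outlet temperature low match; odor noted match; viscosity out of range match; pressure drop low miss; conversion down match
(G) reactor fouling — level alarm miss; off-color product match; outlet temperature low match; odor noted match; viscosity out of range match; pressure drop low miss; conversion down match
None of the listed candidates fits everything.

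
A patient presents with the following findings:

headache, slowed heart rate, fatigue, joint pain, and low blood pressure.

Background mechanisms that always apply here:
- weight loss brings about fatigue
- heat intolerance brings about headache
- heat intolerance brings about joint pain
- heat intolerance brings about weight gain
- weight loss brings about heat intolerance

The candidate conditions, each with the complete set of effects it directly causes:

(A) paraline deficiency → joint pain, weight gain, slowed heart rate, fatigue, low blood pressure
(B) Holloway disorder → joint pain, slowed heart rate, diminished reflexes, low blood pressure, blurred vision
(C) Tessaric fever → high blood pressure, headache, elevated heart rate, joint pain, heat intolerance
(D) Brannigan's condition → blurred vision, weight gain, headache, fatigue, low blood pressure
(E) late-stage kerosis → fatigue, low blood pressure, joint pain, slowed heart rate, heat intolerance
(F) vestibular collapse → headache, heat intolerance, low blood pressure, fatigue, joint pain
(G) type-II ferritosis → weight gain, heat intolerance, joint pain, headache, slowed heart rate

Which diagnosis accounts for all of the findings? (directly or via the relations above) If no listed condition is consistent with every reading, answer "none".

E

Checking each candidate against the observations:
(A) paraline deficiency — does not account for headache
(B) Holloway disorder — headache ✗; slowed heart rate ✓; fatigue ✗; joint pain ✓; low blood pressure ✓
(C) Tessaric fever — headache ✓; slowed heart rate ✗; fatigue ✗; joint pain ✓; low blood pressure ✗
(D) Brannigan's condition — does not account for slowed heart rate, joint pain
(E) late-stage kerosis — accounts for every observation (headache via heat intolerance → headache)
(F) vestibular collapse — headache ✓; slowed heart rate ✗; fatigue ✓; joint pain ✓; low blood pressure ✓
(G) type-II ferritosis — does not account for fatigue, low blood pressure
(E) alone accounts for all the evidence.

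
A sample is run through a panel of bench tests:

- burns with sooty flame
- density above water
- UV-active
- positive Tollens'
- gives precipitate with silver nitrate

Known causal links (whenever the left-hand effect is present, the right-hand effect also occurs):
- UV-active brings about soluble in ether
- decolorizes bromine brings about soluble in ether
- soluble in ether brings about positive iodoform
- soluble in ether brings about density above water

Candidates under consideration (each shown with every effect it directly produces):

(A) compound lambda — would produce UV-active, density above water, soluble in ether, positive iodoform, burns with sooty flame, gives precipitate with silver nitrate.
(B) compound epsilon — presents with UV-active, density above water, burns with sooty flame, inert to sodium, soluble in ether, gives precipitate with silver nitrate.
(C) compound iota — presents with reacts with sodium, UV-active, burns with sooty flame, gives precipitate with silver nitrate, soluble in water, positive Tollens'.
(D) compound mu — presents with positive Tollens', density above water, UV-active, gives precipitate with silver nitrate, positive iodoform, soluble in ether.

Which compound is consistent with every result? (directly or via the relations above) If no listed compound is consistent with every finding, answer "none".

For each candidate, compare predicted effects to what was observed:
(A) compound lambda — does not account for positive Tollens'
(B) compound epsilon — does not account for positive Tollens'
(C) compound iota — burns with sooty flame ✓; density above water ✓ (by UV-active → soluble in ether → density above water); UV-active ✓; positive Tollens' ✓; gives precipitate with silver nitrate ✓
(D) compound mu — does not account for burns with sooty flame
(C) alone accounts for all the evidence.

C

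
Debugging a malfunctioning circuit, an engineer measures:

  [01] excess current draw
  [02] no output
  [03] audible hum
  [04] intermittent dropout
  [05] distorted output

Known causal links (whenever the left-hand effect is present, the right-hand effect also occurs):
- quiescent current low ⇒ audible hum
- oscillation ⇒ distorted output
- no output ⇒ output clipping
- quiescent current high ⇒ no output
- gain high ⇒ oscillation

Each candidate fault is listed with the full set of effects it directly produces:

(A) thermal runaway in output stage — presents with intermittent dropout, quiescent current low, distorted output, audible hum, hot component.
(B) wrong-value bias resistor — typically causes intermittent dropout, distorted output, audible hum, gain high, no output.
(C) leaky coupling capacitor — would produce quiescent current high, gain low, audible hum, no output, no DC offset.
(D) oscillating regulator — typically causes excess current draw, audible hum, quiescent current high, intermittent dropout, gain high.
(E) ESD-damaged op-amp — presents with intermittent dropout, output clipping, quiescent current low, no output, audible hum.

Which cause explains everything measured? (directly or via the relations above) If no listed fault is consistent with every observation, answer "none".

Per-candidate check:
(A) thermal runaway in output stage — excess current draw -; no output -; audible hum +; intermittent dropout +; distorted output +
(B) wrong-value bias resistor — does not account for excess current draw
(C) leaky coupling capacitor — excess current draw -; no output +; audible hum +; intermittent dropout -; distorted output -
(D) oscillating regulator — excess current draw +; no output + (through quiescent current high → no output); audible hum +; intermittent dropout +; distorted output + (through gain high → oscillation → distorted output)
(E) ESD-damaged op-amp — excess current draw -; no output +; audible hum +; intermittent dropout +; distorted output -
(D) is the only candidate with no mismatches.

D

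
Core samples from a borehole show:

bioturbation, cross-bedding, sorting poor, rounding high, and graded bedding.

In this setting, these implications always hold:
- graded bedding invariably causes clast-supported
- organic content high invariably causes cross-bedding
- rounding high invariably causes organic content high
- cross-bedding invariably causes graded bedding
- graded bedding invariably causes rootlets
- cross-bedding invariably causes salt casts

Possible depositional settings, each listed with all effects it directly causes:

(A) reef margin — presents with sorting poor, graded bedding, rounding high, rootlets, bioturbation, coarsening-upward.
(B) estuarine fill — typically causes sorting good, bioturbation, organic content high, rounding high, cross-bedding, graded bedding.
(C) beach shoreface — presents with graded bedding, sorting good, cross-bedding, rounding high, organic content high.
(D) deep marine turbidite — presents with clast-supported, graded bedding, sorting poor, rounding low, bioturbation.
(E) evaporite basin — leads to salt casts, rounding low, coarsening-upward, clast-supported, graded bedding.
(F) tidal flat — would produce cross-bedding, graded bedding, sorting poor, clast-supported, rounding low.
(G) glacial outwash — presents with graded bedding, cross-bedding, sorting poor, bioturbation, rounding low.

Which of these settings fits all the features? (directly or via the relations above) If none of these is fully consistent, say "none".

Testing each hypothesis:
(A) reef margin — bioturbation ✓; cross-bedding ✓ (via rounding high → organic content high → cross-bedding); sorting poor ✓; rounding high ✓; graded bedding ✓
(B) estuarine fill — fails on sorting poor (predicts sorting good, not sorting poor)
(C) beach shoreface — fails on bioturbation, sorting poor (predicts sorting good, not sorting poor)
(D) deep marine turbidite — bioturbation ✓; cross-bedding ✗; sorting poor ✓; rounding high ✗; graded bedding ✓
(E) evaporite basin — bioturbation ✗; cross-bedding ✗; sorting poor ✗; rounding high ✗; graded bedding ✓
(F) tidal flat — fails on bioturbation, rounding high (predicts rounding low, not rounding high)
(G) glacial outwash — bioturbation ✓; cross-bedding ✓; sorting poor ✓; rounding high ✗; graded bedding ✓
Only (A) is consistent with every observation.

A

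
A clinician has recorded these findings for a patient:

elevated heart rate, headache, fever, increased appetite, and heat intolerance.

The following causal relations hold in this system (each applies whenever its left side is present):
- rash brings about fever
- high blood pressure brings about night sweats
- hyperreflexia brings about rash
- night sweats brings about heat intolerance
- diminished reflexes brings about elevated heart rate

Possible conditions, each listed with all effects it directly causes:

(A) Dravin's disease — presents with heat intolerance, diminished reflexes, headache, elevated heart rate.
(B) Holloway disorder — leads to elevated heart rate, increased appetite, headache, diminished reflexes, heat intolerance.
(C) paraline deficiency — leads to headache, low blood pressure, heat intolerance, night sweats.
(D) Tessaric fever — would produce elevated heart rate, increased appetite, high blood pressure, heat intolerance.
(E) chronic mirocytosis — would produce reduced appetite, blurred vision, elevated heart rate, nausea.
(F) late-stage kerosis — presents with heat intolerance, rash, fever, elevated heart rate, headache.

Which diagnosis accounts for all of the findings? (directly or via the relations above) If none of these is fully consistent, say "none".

Per-candidate check:
(A) Dravin's disease — elevated heart rate yes; headache yes; fever NO; increased appetite NO; heat intolerance yes
(B) Holloway disorder — does not account for fever
(C) paraline deficiency — does not account for elevated heart rate, fever, increased appetite
(D) Tessaric fever — does not account for headache, fever
(E) chronic mirocytosis — fails on headache, fever, increased appetite, heat intolerance (predicts reduced appetite, not increased appetite)
(F) late-stage kerosis — elevated heart rate yes; headache yes; fever yes; increased appetite NO; heat intolerance yes
No candidate is consistent with all observations.

none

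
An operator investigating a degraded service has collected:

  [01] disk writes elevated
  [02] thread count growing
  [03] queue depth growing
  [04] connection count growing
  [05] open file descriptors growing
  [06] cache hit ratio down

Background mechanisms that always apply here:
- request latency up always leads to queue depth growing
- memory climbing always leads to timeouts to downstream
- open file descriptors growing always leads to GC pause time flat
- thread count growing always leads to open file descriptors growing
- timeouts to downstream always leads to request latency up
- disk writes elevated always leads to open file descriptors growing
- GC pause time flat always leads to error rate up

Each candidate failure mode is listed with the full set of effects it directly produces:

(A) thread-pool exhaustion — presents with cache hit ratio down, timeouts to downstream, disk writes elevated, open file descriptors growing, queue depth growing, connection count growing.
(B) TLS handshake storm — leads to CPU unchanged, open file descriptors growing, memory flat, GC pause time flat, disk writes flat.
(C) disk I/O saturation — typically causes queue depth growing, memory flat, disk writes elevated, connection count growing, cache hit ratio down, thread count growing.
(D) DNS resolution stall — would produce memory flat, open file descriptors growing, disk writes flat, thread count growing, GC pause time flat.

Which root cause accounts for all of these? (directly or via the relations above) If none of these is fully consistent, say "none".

C

Checking each candidate against the observations:
(A) thread-pool exhaustion — disk writes elevated ✓; thread count growing ✗; queue depth growing ✓; connection count growing ✓; open file descriptors growing ✓; cache hit ratio down ✓
(B) TLS handshake storm — disk writes elevated ✗; thread count growing ✗; queue depth growing ✗; connection count growing ✗; open file descriptors growing ✓; cache hit ratio down ✗
(C) disk I/O saturation — accounts for every observation (open file descriptors growing through disk writes elevated → open file descriptors growing)
(D) DNS resolution stall — fails on disk writes elevated, queue depth growing, connection count growing, cache hit ratio down (predicts disk writes flat, not disk writes elevated)
Only (C) is consistent with every observation.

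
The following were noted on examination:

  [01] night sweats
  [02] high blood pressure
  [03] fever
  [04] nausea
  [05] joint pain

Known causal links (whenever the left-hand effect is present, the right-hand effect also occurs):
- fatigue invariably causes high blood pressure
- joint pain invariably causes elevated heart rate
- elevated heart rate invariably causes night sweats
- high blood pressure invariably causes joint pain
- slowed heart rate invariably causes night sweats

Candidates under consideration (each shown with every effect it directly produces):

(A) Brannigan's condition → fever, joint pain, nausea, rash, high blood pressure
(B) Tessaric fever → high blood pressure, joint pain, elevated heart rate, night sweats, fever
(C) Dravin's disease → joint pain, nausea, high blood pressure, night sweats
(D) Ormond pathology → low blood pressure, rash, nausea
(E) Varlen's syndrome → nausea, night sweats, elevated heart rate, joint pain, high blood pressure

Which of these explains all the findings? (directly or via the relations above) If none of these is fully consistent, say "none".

Checking each candidate against the observations:
(A) Brannigan's condition — accounts for every observation (night sweats by joint pain → elevated heart rate → night sweats)
(B) Tessaric fever — does not account for nausea
(C) Dravin's disease — does not account for fever
(D) Ormond pathology — fails on night sweats, high blood pressure, fever, joint pain (predicts low blood pressure, not high blood pressure)
(E) Varlen's syndrome — night sweats match; high blood pressure match; fever miss; nausea match; joint pain match
(A) is the only candidate with no mismatches.

A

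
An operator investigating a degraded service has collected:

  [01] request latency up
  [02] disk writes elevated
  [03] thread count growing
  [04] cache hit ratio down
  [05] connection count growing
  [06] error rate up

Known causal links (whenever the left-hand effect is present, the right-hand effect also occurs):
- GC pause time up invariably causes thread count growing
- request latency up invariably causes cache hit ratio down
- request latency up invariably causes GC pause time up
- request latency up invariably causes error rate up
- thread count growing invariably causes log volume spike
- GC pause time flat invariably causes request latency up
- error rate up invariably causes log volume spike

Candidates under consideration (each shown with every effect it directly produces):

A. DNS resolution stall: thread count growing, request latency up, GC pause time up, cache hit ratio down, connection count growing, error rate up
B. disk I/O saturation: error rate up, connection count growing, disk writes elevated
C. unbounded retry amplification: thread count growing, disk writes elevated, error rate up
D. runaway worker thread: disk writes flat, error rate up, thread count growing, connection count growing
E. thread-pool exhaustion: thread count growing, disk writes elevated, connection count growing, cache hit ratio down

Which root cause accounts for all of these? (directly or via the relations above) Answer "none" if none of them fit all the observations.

none

Testing each hypothesis:
(A) DNS resolution stall — request latency up +; disk writes elevated -; thread count growing +; cache hit ratio down +; connection count growing +; error rate up +
(B) disk I/O saturation — does not account for request latency up, thread count growing, cache hit ratio down
(C) unbounded retry amplification — request latency up -; disk writes elevated +; thread count growing +; cache hit ratio down -; connection count growing -; error rate up +
(D) runaway worker thread — fails on request latency up, disk writes elevated, cache hit ratio down (predicts disk writes flat, not disk writes elevated)
(E) thread-pool exhaustion — does not account for request latency up, error rate up
Every candidate fails on at least one observation.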